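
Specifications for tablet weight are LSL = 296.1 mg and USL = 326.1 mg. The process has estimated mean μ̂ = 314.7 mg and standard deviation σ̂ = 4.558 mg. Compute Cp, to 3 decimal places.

1.097

Cp = (USL − LSL) / (6σ̂) = (326.1 − 296.1) / (6 × 4.558) = 30.0000 / 27.3480 = 1.0970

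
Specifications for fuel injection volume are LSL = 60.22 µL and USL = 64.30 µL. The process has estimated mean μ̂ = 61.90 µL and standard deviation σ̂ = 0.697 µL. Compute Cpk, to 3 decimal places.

0.803

Cpu = (USL − μ̂) / (3σ̂) = (64.30 − 61.90) / (3 × 0.697) = 1.1478; Cpl = (μ̂ − LSL) / (3σ̂) = (61.90 − 60.22) / (3 × 0.697) = 0.8034; Cpk = min(Cpu, Cpl) = 0.8034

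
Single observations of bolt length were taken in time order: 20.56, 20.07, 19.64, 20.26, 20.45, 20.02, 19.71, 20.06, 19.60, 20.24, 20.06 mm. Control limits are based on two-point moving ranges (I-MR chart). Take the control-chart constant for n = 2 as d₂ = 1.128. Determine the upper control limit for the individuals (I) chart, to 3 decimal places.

21.151

X̄ = (20.56 + 20.07 + 19.64 + 20.26 + 20.45 + 20.02 + 19.71 + 20.06 + 19.60 + 20.24 + 20.06) / 11 = 20.0609
Moving ranges: 0.49, 0.43, 0.62, 0.19, 0.43, 0.31, 0.35, 0.46, 0.64, 0.18; M̄R̄ = 4.1000 / 10 = 0.4100
UCL = X̄ + 3·M̄R̄/d₂ = 20.0609 + 3 × 0.4100 / 1.128 = 21.1513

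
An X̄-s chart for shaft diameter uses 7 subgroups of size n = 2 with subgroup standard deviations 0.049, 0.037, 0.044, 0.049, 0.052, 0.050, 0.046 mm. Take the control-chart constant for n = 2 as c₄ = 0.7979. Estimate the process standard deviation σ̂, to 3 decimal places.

0.059

s̄ = (0.049 + 0.037 + 0.044 + 0.049 + 0.052 + 0.050 + 0.046) / 7 = 0.0467
σ̂ = s̄ / c₄ = 0.0467 / 0.7979 = 0.0585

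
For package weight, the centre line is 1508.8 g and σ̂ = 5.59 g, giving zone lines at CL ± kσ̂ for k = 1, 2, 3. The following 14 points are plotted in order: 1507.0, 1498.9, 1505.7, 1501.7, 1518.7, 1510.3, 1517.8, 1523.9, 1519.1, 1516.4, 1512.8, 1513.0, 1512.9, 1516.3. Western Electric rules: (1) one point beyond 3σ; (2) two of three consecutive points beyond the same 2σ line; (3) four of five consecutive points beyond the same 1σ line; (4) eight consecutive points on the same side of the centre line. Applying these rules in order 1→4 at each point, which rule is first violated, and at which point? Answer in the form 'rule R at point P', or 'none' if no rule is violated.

rule 3 at point 9

Zone of each point (C = within 1σ̂, B = 1σ̂–2σ̂, A = 2σ̂–3σ̂, * = beyond 3σ̂; sign = side of CL): 1:-C, 2:-B, 3:-C, 4:-B, 5:+B, 6:+C, 7:+B, 8:+A, 9:+B, 10:+B, 11:+C, 12:+C, 13:+C, 14:+B
Rule 3 (four of five consecutive points beyond the same 1σ limit) is satisfied at point 9.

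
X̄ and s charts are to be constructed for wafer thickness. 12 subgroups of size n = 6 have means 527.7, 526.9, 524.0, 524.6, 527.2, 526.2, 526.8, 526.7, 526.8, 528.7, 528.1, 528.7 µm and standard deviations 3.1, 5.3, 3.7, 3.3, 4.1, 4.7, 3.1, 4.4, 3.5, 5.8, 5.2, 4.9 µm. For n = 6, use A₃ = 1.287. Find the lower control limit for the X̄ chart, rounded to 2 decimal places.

X̄̄ = (527.7 + 526.9 + 524.0 + 524.6 + 527.2 + 526.2 + 526.8 + 526.7 + 526.8 + 528.7 + 528.1 + 528.7) / 12 = 526.8667
s̄ = (3.1 + 5.3 + 3.7 + 3.3 + 4.1 + 4.7 + 3.1 + 4.4 + 3.5 + 5.8 + 5.2 + 4.9) / 12 = 4.2583
LCL = X̄̄ − A₃·s̄ = 526.8667 − 1.287 × 4.2583 = 521.3862

521.39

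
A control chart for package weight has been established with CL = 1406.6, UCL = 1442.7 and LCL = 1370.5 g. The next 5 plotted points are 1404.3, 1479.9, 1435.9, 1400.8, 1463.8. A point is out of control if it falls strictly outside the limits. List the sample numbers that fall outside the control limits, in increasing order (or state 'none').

Compare each point to [1370.5, 1442.7]: sample 2 = 1479.9 > UCL; sample 5 = 1463.8 > UCL.

2, 5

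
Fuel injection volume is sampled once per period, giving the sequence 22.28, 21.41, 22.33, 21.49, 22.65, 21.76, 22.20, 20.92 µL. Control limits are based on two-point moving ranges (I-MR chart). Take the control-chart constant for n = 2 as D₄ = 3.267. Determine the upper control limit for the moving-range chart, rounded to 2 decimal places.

Moving ranges: 0.87, 0.92, 0.84, 1.16, 0.89, 0.44, 1.28; M̄R̄ = 6.4000 / 7 = 0.9143
UCL_MR = D₄·M̄R̄ = 3.267 × 0.9143 = 2.9870

2.99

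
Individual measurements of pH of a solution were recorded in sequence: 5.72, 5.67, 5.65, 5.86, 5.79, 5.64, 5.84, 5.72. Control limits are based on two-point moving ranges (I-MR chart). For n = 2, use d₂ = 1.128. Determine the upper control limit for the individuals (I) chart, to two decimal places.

6.05

X̄ = (5.72 + 5.67 + 5.65 + 5.86 + 5.79 + 5.64 + 5.84 + 5.72) / 8 = 5.7363
Moving ranges: 0.05, 0.02, 0.21, 0.07, 0.15, 0.20, 0.12; M̄R̄ = 0.8200 / 7 = 0.1171
UCL = X̄ + 3·M̄R̄/d₂ = 5.7363 + 3 × 0.1171 / 1.128 = 6.0478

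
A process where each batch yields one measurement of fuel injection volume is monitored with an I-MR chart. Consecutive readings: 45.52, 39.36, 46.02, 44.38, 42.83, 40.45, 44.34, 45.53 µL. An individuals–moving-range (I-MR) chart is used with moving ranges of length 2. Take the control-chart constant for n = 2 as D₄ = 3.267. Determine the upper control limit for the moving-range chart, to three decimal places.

Moving ranges: 6.16, 6.66, 1.64, 1.55, 2.38, 3.89, 1.19; M̄R̄ = 23.4700 / 7 = 3.3529
UCL_MR = D₄·M̄R̄ = 3.267 × 3.3529 = 10.9538

10.954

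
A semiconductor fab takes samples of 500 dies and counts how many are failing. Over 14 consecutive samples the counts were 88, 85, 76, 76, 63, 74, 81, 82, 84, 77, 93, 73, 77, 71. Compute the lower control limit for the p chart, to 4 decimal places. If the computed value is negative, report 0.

p̄ = Σdᵢ / (k·n) = 1100 / (14 × 500) = 0.15714
LCL = p̄ − 3·√(p̄(1−p̄)/n) = 0.15714 − 3 × 0.01628 = 0.10832

0.1083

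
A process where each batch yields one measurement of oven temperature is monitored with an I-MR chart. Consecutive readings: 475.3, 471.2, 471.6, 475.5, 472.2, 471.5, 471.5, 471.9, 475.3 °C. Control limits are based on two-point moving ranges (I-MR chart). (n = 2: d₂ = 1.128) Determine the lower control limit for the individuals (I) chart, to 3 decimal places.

X̄ = (475.3 + 471.2 + 471.6 + 475.5 + 472.2 + 471.5 + 471.5 + 471.9 + 475.3) / 9 = 472.8889
Moving ranges: 4.1, 0.4, 3.9, 3.3, 0.7, 0.0, 0.4, 3.4; M̄R̄ = 16.2000 / 8 = 2.0250
LCL = X̄ − 3·M̄R̄/d₂ = 472.8889 − 3 × 2.0250 / 1.128 = 467.5033

467.503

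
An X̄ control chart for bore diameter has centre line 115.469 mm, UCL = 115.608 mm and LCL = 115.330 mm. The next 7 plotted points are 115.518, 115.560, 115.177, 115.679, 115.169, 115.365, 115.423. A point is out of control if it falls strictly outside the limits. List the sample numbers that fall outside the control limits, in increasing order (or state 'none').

3, 4, 5

Compare each point to [115.330, 115.608]: sample 3 = 115.177 < LCL; sample 4 = 115.679 > UCL; sample 5 = 115.169 < LCL.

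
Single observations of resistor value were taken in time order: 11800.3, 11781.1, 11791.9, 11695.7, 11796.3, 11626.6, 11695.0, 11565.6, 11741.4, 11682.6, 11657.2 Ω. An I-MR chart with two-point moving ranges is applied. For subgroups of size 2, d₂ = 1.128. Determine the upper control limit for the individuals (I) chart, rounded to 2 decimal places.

X̄ = (11800.3 + 11781.1 + 11791.9 + 11695.7 + 11796.3 + 11626.6 + 11695.0 + 11565.6 + 11741.4 + 11682.6 + 11657.2) / 11 = 11712.1545
Moving ranges: 19.2, 10.8, 96.2, 100.6, 169.7, 68.4, 129.4, 175.8, 58.8, 25.4; M̄R̄ = 854.3000 / 10 = 85.4300
UCL = X̄ + 3·M̄R̄/d₂ = 11712.1545 + 3 × 85.4300 / 1.128 = 11939.3620

11939.36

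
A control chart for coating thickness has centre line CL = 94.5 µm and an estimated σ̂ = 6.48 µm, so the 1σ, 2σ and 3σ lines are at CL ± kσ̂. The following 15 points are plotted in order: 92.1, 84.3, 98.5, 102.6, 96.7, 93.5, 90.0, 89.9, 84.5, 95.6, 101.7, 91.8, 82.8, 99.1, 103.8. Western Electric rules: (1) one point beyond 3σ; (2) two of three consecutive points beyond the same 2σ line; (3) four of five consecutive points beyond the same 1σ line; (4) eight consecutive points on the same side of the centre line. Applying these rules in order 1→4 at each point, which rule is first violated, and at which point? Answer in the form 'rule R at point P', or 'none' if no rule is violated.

Zone of each point (C = within 1σ̂, B = 1σ̂–2σ̂, A = 2σ̂–3σ̂, * = beyond 3σ̂; sign = side of CL): 1:-C, 2:-B, 3:+C, 4:+B, 5:+C, 6:-C, 7:-C, 8:-C, 9:-B, 10:+C, 11:+B, 12:-C, 13:-B, 14:+C, 15:+B
No rule fires across all 15 points.

none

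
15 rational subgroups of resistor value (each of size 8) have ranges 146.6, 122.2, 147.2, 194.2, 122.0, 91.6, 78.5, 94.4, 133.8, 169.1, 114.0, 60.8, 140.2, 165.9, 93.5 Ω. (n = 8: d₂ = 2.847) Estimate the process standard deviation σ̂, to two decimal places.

43.88

R̄ = (146.6 + 122.2 + 147.2 + 194.2 + 122.0 + 91.6 + 78.5 + 94.4 + 133.8 + 169.1 + 114.0 + 60.8 + 140.2 + 165.9 + 93.5) / 15 = 124.9333
σ̂ = R̄ / d₂ = 124.9333 / 2.847 = 43.8824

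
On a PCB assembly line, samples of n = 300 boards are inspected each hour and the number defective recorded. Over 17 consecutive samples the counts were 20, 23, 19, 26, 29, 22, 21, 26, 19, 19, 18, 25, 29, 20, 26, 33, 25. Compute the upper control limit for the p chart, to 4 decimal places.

p̄ = Σdᵢ / (k·n) = 400 / (17 × 300) = 0.07843
UCL = p̄ + 3·√(p̄(1−p̄)/n) = 0.07843 + 3 × √(0.07843×0.92157/300) = 0.07843 + 3 × 0.01552 = 0.12500

0.1250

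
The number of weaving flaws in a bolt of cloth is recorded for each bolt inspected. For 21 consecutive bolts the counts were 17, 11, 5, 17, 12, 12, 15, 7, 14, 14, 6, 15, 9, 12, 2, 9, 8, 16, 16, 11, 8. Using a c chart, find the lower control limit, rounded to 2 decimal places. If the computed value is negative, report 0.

1.18

c̄ = (17 + 11 + 5 + 17 + 12 + 12 + 15 + 7 + 14 + 14 + 6 + 15 + 9 + 12 + 2 + 9 + 8 + 16 + 16 + 11 + 8) / 21 = 236 / 21 = 11.2381
LCL = c̄ − 3√c̄ = 11.2381 − 3 × 3.3523 = 1.1811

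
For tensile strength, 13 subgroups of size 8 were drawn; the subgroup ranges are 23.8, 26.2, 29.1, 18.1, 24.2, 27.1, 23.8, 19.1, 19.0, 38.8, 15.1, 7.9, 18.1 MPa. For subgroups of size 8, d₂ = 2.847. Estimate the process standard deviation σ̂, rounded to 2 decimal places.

R̄ = (23.8 + 26.2 + 29.1 + 18.1 + 24.2 + 27.1 + 23.8 + 19.1 + 19.0 + 38.8 + 15.1 + 7.9 + 18.1) / 13 = 22.3308
σ̂ = R̄ / d₂ = 22.3308 / 2.847 = 7.8436

7.84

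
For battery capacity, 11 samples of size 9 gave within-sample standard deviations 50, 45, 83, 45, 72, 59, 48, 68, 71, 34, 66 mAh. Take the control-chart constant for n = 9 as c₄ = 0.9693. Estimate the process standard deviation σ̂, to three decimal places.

s̄ = (50 + 45 + 83 + 45 + 72 + 59 + 48 + 68 + 71 + 34 + 66) / 11 = 58.2727
σ̂ = s̄ / c₄ = 58.2727 / 0.9693 = 60.1184

60.118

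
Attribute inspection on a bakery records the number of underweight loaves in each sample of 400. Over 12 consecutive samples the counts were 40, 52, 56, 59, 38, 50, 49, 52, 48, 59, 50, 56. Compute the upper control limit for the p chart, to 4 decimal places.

p̄ = Σdᵢ / (k·n) = 609 / (12 × 400) = 0.12687
UCL = p̄ + 3·√(p̄(1−p̄)/n) = 0.12687 + 3 × √(0.12687×0.87313/400) = 0.12687 + 3 × 0.01664 = 0.17680

0.1768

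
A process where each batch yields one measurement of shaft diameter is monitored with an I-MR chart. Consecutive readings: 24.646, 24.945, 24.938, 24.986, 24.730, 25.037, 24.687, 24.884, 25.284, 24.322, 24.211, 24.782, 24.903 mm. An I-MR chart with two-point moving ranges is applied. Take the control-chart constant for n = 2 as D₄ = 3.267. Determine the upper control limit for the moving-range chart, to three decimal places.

Moving ranges: 0.299, 0.007, 0.048, 0.256, 0.307, 0.350, 0.197, 0.400, 0.962, 0.111, 0.571, 0.121; M̄R̄ = 3.6290 / 12 = 0.3024
UCL_MR = D₄·M̄R̄ = 3.267 × 0.3024 = 0.9880

0.988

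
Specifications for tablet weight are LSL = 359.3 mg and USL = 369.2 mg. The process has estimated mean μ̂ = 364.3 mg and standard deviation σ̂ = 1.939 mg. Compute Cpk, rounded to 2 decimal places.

0.84

Cpu = (USL − μ̂) / (3σ̂) = (369.2 − 364.3) / (3 × 1.939) = 0.8424; Cpl = (μ̂ − LSL) / (3σ̂) = (364.3 − 359.3) / (3 × 1.939) = 0.8595; Cpk = min(Cpu, Cpl) = 0.8424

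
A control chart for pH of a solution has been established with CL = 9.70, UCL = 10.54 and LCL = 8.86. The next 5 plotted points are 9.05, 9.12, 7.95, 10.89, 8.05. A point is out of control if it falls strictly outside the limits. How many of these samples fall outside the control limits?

Compare each point to [8.86, 10.54]: sample 3 = 7.95 < LCL; sample 4 = 10.89 > UCL; sample 5 = 8.05 < LCL.

3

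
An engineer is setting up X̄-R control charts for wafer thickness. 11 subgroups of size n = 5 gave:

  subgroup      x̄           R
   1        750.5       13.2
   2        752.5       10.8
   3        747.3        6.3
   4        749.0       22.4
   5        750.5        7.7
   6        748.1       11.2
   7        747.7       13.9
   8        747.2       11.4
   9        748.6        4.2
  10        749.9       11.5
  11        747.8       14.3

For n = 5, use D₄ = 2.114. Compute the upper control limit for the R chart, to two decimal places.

R̄ = (13.2 + 10.8 + 6.3 + 22.4 + 7.7 + 11.2 + 13.9 + 11.4 + 4.2 + 11.5 + 14.3) / 11 = 126.9000 / 11 = 11.5364
UCL_R = D₄·R̄ = 2.114 × 11.5364 = 24.3879

24.39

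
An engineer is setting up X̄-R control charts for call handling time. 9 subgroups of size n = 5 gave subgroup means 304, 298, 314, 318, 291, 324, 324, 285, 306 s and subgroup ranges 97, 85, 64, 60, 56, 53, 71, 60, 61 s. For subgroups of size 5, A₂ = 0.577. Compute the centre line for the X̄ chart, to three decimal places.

307.111

X̄̄ = (304 + 298 + 314 + 318 + 291 + 324 + 324 + 285 + 306) / 9 = 2764.0000 / 9 = 307.1111
CL = X̄̄ = 307.1111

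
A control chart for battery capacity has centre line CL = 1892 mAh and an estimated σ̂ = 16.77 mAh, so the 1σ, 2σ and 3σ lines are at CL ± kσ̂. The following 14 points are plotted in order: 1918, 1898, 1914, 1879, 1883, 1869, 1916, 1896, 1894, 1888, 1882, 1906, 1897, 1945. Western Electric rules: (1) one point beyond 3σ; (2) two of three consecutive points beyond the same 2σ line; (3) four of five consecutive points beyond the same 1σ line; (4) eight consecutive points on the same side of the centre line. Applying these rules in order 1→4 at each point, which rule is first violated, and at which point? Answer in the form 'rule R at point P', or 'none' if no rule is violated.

Zone of each point (C = within 1σ̂, B = 1σ̂–2σ̂, A = 2σ̂–3σ̂, * = beyond 3σ̂; sign = side of CL): 1:+B, 2:+C, 3:+B, 4:-C, 5:-C, 6:-B, 7:+B, 8:+C, 9:+C, 10:-C, 11:-C, 12:+C, 13:+C, 14:+*
Rule 1 (one point beyond the 3σ limits) is satisfied at point 14.

rule 1 at point 14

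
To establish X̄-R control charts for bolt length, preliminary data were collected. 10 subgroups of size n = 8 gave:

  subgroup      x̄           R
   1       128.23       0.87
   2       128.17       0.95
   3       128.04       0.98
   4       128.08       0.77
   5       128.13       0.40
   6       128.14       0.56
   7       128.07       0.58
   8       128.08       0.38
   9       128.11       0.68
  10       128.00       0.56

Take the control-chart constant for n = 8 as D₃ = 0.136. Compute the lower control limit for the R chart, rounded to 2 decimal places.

0.09

R̄ = (0.87 + 0.95 + 0.98 + 0.77 + 0.40 + 0.56 + 0.58 + 0.38 + 0.68 + 0.56) / 10 = 6.7300 / 10 = 0.6730
LCL_R = D₃·R̄ = 0.136 × 0.6730 = 0.0915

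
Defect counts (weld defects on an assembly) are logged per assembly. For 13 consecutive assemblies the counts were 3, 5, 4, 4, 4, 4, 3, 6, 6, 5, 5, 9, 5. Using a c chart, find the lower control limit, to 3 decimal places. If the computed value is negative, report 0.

c̄ = (3 + 5 + 4 + 4 + 4 + 4 + 3 + 6 + 6 + 5 + 5 + 9 + 5) / 13 = 63 / 13 = 4.8462
LCL = c̄ − 3√c̄ = 4.8462 − 3 × 2.2014 = -1.7580 → 0 (cannot be negative)

0.000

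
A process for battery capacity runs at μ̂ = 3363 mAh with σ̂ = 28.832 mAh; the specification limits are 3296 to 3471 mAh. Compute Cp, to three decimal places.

Cp = (USL − LSL) / (6σ̂) = (3471 − 3296) / (6 × 28.832) = 175.0000 / 172.9920 = 1.0116

1.012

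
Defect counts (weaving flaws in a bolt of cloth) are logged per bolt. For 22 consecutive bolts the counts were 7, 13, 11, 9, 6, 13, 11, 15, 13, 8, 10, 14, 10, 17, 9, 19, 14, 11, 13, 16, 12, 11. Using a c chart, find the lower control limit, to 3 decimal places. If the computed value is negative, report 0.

1.556

c̄ = (7 + 13 + 11 + 9 + 6 + 13 + 11 + 15 + 13 + 8 + 10 + 14 + 10 + 17 + 9 + 19 + 14 + 11 + 13 + 16 + 12 + 11) / 22 = 262 / 22 = 11.9091
LCL = c̄ − 3√c̄ = 11.9091 − 3 × 3.4510 = 1.5562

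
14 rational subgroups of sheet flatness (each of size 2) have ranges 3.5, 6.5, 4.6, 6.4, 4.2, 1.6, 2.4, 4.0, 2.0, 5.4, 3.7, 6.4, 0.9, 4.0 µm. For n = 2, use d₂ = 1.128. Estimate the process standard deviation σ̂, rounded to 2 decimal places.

3.52

R̄ = (3.5 + 6.5 + 4.6 + 6.4 + 4.2 + 1.6 + 2.4 + 4.0 + 2.0 + 5.4 + 3.7 + 6.4 + 0.9 + 4.0) / 14 = 3.9714
σ̂ = R̄ / d₂ = 3.9714 / 1.128 = 3.5208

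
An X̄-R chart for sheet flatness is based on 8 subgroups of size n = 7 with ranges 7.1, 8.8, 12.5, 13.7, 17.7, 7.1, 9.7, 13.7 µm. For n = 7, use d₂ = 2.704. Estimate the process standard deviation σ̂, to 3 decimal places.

4.174

R̄ = (7.1 + 8.8 + 12.5 + 13.7 + 17.7 + 7.1 + 9.7 + 13.7) / 8 = 11.2875
σ̂ = R̄ / d₂ = 11.2875 / 2.704 = 4.1744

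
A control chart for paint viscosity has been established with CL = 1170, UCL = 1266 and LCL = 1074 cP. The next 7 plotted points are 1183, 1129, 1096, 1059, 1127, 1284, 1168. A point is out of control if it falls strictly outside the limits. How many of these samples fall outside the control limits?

2

Compare each point to [1074, 1266]: sample 4 = 1059 < LCL; sample 6 = 1284 > UCL.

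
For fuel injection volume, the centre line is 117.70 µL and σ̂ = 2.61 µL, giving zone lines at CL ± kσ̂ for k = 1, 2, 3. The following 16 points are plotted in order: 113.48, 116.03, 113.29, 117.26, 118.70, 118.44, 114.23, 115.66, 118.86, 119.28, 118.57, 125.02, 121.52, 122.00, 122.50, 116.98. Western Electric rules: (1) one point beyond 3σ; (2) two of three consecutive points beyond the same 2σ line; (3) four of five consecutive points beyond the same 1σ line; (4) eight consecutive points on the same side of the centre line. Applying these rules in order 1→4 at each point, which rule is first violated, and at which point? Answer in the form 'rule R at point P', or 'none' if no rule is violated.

Zone of each point (C = within 1σ̂, B = 1σ̂–2σ̂, A = 2σ̂–3σ̂, * = beyond 3σ̂; sign = side of CL): 1:-B, 2:-C, 3:-B, 4:-C, 5:+C, 6:+C, 7:-B, 8:-C, 9:+C, 10:+C, 11:+C, 12:+A, 13:+B, 14:+B, 15:+B, 16:-C
Rule 3 (four of five consecutive points beyond the same 1σ limit) is satisfied at point 15.

rule 3 at point 15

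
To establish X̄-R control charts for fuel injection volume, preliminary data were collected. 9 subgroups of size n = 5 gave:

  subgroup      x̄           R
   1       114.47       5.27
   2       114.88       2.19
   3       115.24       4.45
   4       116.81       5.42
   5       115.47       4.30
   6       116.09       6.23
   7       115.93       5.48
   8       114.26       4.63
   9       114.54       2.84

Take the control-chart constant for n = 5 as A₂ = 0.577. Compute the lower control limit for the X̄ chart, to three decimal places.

112.683

X̄̄ = (114.47 + 114.88 + 115.24 + 116.81 + 115.47 + 116.09 + 115.93 + 114.26 + 114.54) / 9 = 1037.6900 / 9 = 115.2989
R̄ = (5.27 + 2.19 + 4.45 + 5.42 + 4.30 + 6.23 + 5.48 + 4.63 + 2.84) / 9 = 40.8100 / 9 = 4.5344
LCL = X̄̄ − A₂·R̄ = 115.2989 − 0.577 × 4.5344 = 112.6825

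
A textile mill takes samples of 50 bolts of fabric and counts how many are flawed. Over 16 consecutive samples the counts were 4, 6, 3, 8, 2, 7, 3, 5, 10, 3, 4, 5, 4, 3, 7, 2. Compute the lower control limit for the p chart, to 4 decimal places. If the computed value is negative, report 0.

0.0000

p̄ = Σdᵢ / (k·n) = 76 / (16 × 50) = 0.09500
LCL = p̄ − 3·√(p̄(1−p̄)/n) = 0.09500 − 3 × 0.04147 = -0.02940 → 0 (negative, so LCL = 0)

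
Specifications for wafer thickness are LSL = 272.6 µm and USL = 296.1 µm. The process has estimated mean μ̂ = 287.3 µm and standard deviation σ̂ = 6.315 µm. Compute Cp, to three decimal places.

0.620

Cp = (USL − LSL) / (6σ̂) = (296.1 − 272.6) / (6 × 6.315) = 23.5000 / 37.8900 = 0.6202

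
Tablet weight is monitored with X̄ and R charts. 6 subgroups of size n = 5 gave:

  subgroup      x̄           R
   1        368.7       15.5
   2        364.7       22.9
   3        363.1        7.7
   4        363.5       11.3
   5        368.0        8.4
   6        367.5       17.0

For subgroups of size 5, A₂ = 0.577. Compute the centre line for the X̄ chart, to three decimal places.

X̄̄ = (368.7 + 364.7 + 363.1 + 363.5 + 368.0 + 367.5) / 6 = 2195.5000 / 6 = 365.9167
CL = X̄̄ = 365.9167

365.917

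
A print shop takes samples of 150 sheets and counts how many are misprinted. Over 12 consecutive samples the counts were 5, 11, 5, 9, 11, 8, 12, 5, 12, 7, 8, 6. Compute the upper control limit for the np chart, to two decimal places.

p̄ = Σdᵢ / (k·n) = 99 / (12 × 150) = 0.05500
UCL = np̄ + 3·√(np̄(1−p̄)) = 8.2500 + 3 × √(8.2500×0.94500) = 8.2500 + 3 × 2.7922 = 16.6265

16.63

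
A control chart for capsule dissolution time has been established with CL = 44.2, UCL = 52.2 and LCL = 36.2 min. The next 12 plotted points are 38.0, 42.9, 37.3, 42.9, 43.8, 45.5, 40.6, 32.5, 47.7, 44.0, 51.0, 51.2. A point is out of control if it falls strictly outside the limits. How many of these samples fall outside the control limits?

1

Compare each point to [36.2, 52.2]: sample 8 = 32.5 < LCL.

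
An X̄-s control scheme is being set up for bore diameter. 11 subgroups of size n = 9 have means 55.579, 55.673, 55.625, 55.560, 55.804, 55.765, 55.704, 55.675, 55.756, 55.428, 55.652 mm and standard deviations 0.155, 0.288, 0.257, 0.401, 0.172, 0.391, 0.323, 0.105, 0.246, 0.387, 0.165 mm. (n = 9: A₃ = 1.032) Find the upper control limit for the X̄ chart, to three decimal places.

X̄̄ = (55.579 + 55.673 + 55.625 + 55.560 + 55.804 + 55.765 + 55.704 + 55.675 + 55.756 + 55.428 + 55.652) / 11 = 55.6565
s̄ = (0.155 + 0.288 + 0.257 + 0.401 + 0.172 + 0.391 + 0.323 + 0.105 + 0.246 + 0.387 + 0.165) / 11 = 0.2627
UCL = X̄̄ + A₃·s̄ = 55.6565 + 1.032 × 0.2627 = 55.9276

55.928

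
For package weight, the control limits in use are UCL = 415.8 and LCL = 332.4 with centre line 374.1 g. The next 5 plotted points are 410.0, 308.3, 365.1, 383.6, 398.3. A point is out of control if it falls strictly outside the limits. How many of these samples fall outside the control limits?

Compare each point to [332.4, 415.8]: sample 2 = 308.3 < LCL.

1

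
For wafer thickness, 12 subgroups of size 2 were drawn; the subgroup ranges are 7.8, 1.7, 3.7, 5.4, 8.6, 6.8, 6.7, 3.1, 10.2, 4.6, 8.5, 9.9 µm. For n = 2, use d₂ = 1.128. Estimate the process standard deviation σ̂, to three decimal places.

R̄ = (7.8 + 1.7 + 3.7 + 5.4 + 8.6 + 6.8 + 6.7 + 3.1 + 10.2 + 4.6 + 8.5 + 9.9) / 12 = 6.4167
σ̂ = R̄ / d₂ = 6.4167 / 1.128 = 5.6885

5.689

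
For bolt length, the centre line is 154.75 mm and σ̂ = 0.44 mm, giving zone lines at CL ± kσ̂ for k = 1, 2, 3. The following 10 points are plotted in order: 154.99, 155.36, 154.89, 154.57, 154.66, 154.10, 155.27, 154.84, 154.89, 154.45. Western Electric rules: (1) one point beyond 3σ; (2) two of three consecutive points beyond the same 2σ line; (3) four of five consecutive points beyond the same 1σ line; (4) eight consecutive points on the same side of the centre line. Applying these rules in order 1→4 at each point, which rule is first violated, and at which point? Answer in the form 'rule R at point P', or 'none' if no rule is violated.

none

Zone of each point (C = within 1σ̂, B = 1σ̂–2σ̂, A = 2σ̂–3σ̂, * = beyond 3σ̂; sign = side of CL): 1:+C, 2:+B, 3:+C, 4:-C, 5:-C, 6:-B, 7:+B, 8:+C, 9:+C, 10:-C
No rule fires across all 10 points.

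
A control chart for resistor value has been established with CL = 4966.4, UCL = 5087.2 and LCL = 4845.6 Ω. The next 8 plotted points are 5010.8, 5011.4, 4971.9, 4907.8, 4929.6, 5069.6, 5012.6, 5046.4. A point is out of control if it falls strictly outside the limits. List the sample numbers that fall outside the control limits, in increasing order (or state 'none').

All 8 points lie within [4845.6, 5087.2].

none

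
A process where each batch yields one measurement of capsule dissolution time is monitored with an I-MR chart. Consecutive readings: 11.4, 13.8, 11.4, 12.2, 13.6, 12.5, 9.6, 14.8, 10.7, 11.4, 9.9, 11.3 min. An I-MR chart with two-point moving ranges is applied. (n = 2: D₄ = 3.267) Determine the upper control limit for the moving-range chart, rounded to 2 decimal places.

Moving ranges: 2.4, 2.4, 0.8, 1.4, 1.1, 2.9, 5.2, 4.1, 0.7, 1.5, 1.4; M̄R̄ = 23.9000 / 11 = 2.1727
UCL_MR = D₄·M̄R̄ = 3.267 × 2.1727 = 7.0983

7.10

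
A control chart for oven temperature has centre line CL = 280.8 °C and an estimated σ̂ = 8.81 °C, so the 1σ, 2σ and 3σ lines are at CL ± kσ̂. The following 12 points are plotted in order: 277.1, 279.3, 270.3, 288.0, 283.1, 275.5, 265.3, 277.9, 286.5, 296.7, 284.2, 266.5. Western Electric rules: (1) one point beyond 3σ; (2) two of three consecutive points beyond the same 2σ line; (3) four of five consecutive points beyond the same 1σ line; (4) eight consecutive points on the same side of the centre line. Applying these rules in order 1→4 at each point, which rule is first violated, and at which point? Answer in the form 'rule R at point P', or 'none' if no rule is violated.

Zone of each point (C = within 1σ̂, B = 1σ̂–2σ̂, A = 2σ̂–3σ̂, * = beyond 3σ̂; sign = side of CL): 1:-C, 2:-C, 3:-B, 4:+C, 5:+C, 6:-C, 7:-B, 8:-C, 9:+C, 10:+B, 11:+C, 12:-B
No rule fires across all 12 points.

none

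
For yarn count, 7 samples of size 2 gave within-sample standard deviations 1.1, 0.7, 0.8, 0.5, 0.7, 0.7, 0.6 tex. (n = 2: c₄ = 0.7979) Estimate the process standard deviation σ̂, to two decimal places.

0.91

s̄ = (1.1 + 0.7 + 0.8 + 0.5 + 0.7 + 0.7 + 0.6) / 7 = 0.7286
σ̂ = s̄ / c₄ = 0.7286 / 0.7979 = 0.9131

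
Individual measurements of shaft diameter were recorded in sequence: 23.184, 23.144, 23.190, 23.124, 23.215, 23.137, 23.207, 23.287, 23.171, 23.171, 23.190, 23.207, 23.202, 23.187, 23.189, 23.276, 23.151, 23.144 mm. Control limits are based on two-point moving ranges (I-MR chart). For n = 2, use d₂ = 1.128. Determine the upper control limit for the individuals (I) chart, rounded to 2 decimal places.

X̄ = (23.184 + 23.144 + 23.190 + 23.124 + 23.215 + 23.137 + 23.207 + 23.287 + 23.171 + 23.171 + 23.190 + 23.207 + 23.202 + 23.187 + 23.189 + 23.276 + 23.151 + 23.144) / 18 = 23.1876
Moving ranges: 0.040, 0.046, 0.066, 0.091, 0.078, 0.070, 0.080, 0.116, 0.000, 0.019, 0.017, 0.005, 0.015, 0.002, 0.087, 0.125, 0.007; M̄R̄ = 0.8640 / 17 = 0.0508
UCL = X̄ + 3·M̄R̄/d₂ = 23.1876 + 3 × 0.0508 / 1.128 = 23.3227

23.32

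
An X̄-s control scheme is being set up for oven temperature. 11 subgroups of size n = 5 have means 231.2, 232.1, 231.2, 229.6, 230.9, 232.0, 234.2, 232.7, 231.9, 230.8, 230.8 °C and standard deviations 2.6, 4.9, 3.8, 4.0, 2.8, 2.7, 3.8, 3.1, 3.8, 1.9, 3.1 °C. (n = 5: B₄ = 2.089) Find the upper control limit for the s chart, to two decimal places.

6.93

s̄ = (2.6 + 4.9 + 3.8 + 4.0 + 2.8 + 2.7 + 3.8 + 3.1 + 3.8 + 1.9 + 3.1) / 11 = 3.3182
UCL_s = B₄·s̄ = 2.089 × 3.3182 = 6.9317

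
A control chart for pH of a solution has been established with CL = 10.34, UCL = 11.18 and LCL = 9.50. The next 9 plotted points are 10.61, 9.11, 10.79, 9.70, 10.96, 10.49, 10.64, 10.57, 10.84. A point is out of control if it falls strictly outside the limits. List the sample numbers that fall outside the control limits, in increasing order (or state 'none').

Compare each point to [9.50, 11.18]: sample 2 = 9.11 < LCL.

2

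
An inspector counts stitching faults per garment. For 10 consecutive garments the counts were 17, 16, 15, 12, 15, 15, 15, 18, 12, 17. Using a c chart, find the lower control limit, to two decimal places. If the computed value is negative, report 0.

c̄ = (17 + 16 + 15 + 12 + 15 + 15 + 15 + 18 + 12 + 17) / 10 = 152 / 10 = 15.2000
LCL = c̄ − 3√c̄ = 15.2000 − 3 × 3.8987 = 3.5038

3.50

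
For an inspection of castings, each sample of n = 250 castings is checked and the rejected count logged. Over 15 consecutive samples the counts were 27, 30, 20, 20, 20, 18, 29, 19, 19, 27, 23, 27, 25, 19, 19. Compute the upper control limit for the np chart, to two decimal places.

p̄ = Σdᵢ / (k·n) = 342 / (15 × 250) = 0.09120
UCL = np̄ + 3·√(np̄(1−p̄)) = 22.8000 + 3 × √(22.8000×0.90880) = 22.8000 + 3 × 4.5520 = 36.4560

36.46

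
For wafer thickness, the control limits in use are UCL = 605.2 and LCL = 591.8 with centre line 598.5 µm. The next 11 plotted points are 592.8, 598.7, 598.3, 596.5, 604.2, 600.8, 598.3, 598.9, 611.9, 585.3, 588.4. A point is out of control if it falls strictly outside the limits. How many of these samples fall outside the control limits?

3

Compare each point to [591.8, 605.2]: sample 9 = 611.9 > UCL; sample 10 = 585.3 < LCL; sample 11 = 588.4 < LCL.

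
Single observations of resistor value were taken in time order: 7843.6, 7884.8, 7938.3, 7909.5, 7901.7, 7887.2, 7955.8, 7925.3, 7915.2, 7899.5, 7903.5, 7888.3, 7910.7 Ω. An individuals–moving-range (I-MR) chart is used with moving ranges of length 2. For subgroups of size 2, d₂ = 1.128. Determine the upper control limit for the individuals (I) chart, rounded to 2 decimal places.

X̄ = (7843.6 + 7884.8 + 7938.3 + 7909.5 + 7901.7 + 7887.2 + 7955.8 + 7925.3 + 7915.2 + 7899.5 + 7903.5 + 7888.3 + 7910.7) / 13 = 7904.8769
Moving ranges: 41.2, 53.5, 28.8, 7.8, 14.5, 68.6, 30.5, 10.1, 15.7, 4.0, 15.2, 22.4; M̄R̄ = 312.3000 / 12 = 26.0250
UCL = X̄ + 3·M̄R̄/d₂ = 7904.8769 + 3 × 26.0250 / 1.128 = 7974.0923

7974.09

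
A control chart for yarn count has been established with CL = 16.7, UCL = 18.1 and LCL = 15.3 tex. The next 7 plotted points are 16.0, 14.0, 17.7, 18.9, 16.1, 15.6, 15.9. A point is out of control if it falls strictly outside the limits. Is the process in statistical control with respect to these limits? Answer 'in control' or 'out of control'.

out of control

Compare each point to [15.3, 18.1]: sample 2 = 14.0 < LCL; sample 4 = 18.9 > UCL.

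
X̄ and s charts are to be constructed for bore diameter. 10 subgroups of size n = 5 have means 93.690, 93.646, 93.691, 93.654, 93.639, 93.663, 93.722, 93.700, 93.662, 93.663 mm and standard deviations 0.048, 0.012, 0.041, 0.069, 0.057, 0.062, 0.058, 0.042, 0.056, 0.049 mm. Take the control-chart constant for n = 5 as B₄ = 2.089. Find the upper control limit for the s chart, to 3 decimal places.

0.103

s̄ = (0.048 + 0.012 + 0.041 + 0.069 + 0.057 + 0.062 + 0.058 + 0.042 + 0.056 + 0.049) / 10 = 0.0494
UCL_s = B₄·s̄ = 2.089 × 0.0494 = 0.1032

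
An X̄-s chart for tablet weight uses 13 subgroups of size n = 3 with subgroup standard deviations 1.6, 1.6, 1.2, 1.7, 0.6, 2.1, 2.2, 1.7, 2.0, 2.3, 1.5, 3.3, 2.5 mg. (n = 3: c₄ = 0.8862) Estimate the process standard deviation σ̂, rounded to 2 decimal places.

2.11

s̄ = (1.6 + 1.6 + 1.2 + 1.7 + 0.6 + 2.1 + 2.2 + 1.7 + 2.0 + 2.3 + 1.5 + 3.3 + 2.5) / 13 = 1.8692
σ̂ = s̄ / c₄ = 1.8692 / 0.8862 = 2.1093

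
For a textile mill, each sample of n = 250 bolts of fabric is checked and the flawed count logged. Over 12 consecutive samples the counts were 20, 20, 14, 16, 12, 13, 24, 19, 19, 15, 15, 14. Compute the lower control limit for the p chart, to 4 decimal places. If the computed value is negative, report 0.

p̄ = Σdᵢ / (k·n) = 201 / (12 × 250) = 0.06700
LCL = p̄ − 3·√(p̄(1−p̄)/n) = 0.06700 − 3 × 0.01581 = 0.01956

0.0196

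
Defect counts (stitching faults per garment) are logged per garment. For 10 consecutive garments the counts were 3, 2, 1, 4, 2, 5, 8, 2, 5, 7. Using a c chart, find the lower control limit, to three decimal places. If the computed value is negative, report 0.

0.000

c̄ = (3 + 2 + 1 + 4 + 2 + 5 + 8 + 2 + 5 + 7) / 10 = 39 / 10 = 3.9000
LCL = c̄ − 3√c̄ = 3.9000 − 3 × 1.9748 = -2.0245 → 0 (cannot be negative)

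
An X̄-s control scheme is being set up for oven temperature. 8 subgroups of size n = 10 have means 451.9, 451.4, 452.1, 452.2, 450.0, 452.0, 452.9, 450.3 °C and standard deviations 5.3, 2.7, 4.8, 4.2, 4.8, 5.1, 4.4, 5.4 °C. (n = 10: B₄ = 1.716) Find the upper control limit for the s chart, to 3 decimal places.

7.872

s̄ = (5.3 + 2.7 + 4.8 + 4.2 + 4.8 + 5.1 + 4.4 + 5.4) / 8 = 4.5875
UCL_s = B₄·s̄ = 1.716 × 4.5875 = 7.8722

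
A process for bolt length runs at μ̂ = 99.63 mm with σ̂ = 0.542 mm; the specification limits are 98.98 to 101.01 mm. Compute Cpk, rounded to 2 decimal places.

0.40

Cpu = (USL − μ̂) / (3σ̂) = (101.01 − 99.63) / (3 × 0.542) = 0.8487; Cpl = (μ̂ − LSL) / (3σ̂) = (99.63 − 98.98) / (3 × 0.542) = 0.3998; Cpk = min(Cpu, Cpl) = 0.3998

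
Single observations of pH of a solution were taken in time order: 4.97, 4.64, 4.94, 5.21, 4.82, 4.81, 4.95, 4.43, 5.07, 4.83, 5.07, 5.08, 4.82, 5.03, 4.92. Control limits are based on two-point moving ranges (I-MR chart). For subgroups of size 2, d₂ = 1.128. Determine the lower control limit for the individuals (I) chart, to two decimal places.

4.21

X̄ = (4.97 + 4.64 + 4.94 + 5.21 + 4.82 + 4.81 + 4.95 + 4.43 + 5.07 + 4.83 + 5.07 + 5.08 + 4.82 + 5.03 + 4.92) / 15 = 4.9060
Moving ranges: 0.33, 0.30, 0.27, 0.39, 0.01, 0.14, 0.52, 0.64, 0.24, 0.24, 0.01, 0.26, 0.21, 0.11; M̄R̄ = 3.6700 / 14 = 0.2621
LCL = X̄ − 3·M̄R̄/d₂ = 4.9060 − 3 × 0.2621 / 1.128 = 4.2088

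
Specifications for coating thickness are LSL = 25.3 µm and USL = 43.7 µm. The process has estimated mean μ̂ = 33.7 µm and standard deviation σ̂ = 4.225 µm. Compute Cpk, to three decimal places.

0.663

Cpu = (USL − μ̂) / (3σ̂) = (43.7 − 33.7) / (3 × 4.225) = 0.7890; Cpl = (μ̂ − LSL) / (3σ̂) = (33.7 − 25.3) / (3 × 4.225) = 0.6627; Cpk = min(Cpu, Cpl) = 0.6627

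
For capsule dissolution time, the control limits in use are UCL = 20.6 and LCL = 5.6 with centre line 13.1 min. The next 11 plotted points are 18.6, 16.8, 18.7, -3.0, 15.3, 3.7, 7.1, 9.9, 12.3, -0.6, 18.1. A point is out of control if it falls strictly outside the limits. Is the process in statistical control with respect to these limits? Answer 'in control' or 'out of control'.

out of control

Compare each point to [5.6, 20.6]: sample 4 = -3.0 < LCL; sample 6 = 3.7 < LCL; sample 10 = -0.6 < LCL.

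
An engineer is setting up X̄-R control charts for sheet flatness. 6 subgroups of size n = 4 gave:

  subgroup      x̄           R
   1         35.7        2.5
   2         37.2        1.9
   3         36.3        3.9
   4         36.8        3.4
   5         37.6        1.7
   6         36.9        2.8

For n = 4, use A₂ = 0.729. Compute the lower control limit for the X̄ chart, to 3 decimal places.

X̄̄ = (35.7 + 37.2 + 36.3 + 36.8 + 37.6 + 36.9) / 6 = 220.5000 / 6 = 36.7500
R̄ = (2.5 + 1.9 + 3.9 + 3.4 + 1.7 + 2.8) / 6 = 16.2000 / 6 = 2.7000
LCL = X̄̄ − A₂·R̄ = 36.7500 − 0.729 × 2.7000 = 34.7817

34.782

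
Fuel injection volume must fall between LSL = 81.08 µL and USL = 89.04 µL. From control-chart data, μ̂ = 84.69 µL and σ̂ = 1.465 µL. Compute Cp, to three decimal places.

0.906

Cp = (USL − LSL) / (6σ̂) = (89.04 − 81.08) / (6 × 1.465) = 7.9600 / 8.7900 = 0.9056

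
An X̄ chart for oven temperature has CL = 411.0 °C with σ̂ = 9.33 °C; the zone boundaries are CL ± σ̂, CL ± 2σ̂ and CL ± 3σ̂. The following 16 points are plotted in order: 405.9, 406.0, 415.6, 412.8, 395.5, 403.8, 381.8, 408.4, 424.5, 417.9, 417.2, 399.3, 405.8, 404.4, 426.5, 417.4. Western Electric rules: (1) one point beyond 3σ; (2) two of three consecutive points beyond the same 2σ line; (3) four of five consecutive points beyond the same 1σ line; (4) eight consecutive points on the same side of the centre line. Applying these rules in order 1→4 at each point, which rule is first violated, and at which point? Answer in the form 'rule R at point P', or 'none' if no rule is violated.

rule 1 at point 7

Zone of each point (C = within 1σ̂, B = 1σ̂–2σ̂, A = 2σ̂–3σ̂, * = beyond 3σ̂; sign = side of CL): 1:-C, 2:-C, 3:+C, 4:+C, 5:-B, 6:-C, 7:-*, 8:-C, 9:+B, 10:+C, 11:+C, 12:-B, 13:-C, 14:-C, 15:+B, 16:+C
Rule 1 (one point beyond the 3σ limits) is satisfied at point 7.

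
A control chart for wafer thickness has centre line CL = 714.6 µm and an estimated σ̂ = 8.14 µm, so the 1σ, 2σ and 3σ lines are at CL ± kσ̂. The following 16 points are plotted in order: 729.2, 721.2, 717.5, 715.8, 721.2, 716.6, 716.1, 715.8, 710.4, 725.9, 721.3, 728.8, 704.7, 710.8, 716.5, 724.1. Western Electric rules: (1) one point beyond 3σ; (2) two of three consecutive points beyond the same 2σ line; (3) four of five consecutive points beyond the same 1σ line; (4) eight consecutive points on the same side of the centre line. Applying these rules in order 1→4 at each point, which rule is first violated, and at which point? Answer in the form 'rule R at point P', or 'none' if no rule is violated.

Zone of each point (C = within 1σ̂, B = 1σ̂–2σ̂, A = 2σ̂–3σ̂, * = beyond 3σ̂; sign = side of CL): 1:+B, 2:+C, 3:+C, 4:+C, 5:+C, 6:+C, 7:+C, 8:+C, 9:-C, 10:+B, 11:+C, 12:+B, 13:-B, 14:-C, 15:+C, 16:+B
Rule 4 (eight consecutive points on the same side of the centre line) is satisfied at point 8.

rule 4 at point 8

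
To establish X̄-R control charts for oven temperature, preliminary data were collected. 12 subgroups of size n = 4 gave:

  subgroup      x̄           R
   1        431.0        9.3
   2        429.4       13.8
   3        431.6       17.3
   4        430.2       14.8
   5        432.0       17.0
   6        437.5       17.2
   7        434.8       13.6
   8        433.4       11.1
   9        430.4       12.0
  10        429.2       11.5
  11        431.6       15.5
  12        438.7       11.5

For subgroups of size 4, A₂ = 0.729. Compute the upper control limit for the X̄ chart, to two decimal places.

X̄̄ = (431.0 + 429.4 + 431.6 + 430.2 + 432.0 + 437.5 + 434.8 + 433.4 + 430.4 + 429.2 + 431.6 + 438.7) / 12 = 5189.8000 / 12 = 432.4833
R̄ = (9.3 + 13.8 + 17.3 + 14.8 + 17.0 + 17.2 + 13.6 + 11.1 + 12.0 + 11.5 + 15.5 + 11.5) / 12 = 164.6000 / 12 = 13.7167
UCL = X̄̄ + A₂·R̄ = 432.4833 + 0.729 × 13.7167 = 442.4828

442.48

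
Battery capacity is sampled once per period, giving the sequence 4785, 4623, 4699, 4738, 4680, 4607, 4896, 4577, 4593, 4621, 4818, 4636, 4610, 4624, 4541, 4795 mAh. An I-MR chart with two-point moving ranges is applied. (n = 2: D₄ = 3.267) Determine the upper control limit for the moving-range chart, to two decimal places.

395.52

Moving ranges: 162, 76, 39, 58, 73, 289, 319, 16, 28, 197, 182, 26, 14, 83, 254; M̄R̄ = 1816.0000 / 15 = 121.0667
UCL_MR = D₄·M̄R̄ = 3.267 × 121.0667 = 395.5248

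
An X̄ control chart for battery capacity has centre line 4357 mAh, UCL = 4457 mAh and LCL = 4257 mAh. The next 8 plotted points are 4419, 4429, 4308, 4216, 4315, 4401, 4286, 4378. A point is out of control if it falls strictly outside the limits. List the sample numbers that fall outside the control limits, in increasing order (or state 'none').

4

Compare each point to [4257, 4457]: sample 4 = 4216 < LCL.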